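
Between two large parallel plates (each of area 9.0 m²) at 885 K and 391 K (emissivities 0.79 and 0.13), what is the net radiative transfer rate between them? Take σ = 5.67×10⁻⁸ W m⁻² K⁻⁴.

Q ≈ 37800 W

For two large parallel gray plates, q = σ(T₁⁴ − T₂⁴) / (1/ε₁ + 1/ε₂ − 1).
1/ε₁ + 1/ε₂ − 1 = 1/0.79 + 1/0.13 − 1 = 7.958.
T₁⁴ − T₂⁴ = 6.13×10^11 − 2.34×10^10 = 5.90×10^11 K⁴.
q = 5.67×10⁻⁸ × 5.90×10^11 / 7.958 = 4200 W/m².
Q = q·A = 4200 × 9.0 = 37800 W.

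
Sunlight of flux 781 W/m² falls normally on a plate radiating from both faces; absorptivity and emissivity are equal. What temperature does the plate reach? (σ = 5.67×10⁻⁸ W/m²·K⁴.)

T ≈ 288 K

Absorbed flux αS = emitted flux 2εσT⁴ per unit area; with α = ε this gives T = (S/2σ)^(1/4).
T = (781 / (2 × 5.67×10⁻⁸))^(1/4) = (6.89×10^9)^(1/4).
T = 288 K.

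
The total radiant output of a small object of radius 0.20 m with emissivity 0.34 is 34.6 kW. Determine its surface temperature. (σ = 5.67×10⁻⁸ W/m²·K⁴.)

T ≈ 1370 K

A = 4πr² = 4π × (0.20)² = 0.503 m².
From P = εσAT⁴, T = (P / εσA)^(1/4) = (34600 / (0.34 × 5.67×10⁻⁸ × 0.503))^(1/4).
T = (3.57×10^12)^(1/4) = 1370 K.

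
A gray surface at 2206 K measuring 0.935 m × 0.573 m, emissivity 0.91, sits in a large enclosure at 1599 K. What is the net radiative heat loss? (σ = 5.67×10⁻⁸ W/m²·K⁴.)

A = 0.935 × 0.573 = 0.536 m².
Q = εσA(T⁴ − T_s⁴). T⁴ − T_s⁴ = (2206)⁴ − (1599)⁴ = 2.37×10^13 − 6.54×10^12 = 1.71×10^13 K⁴.
Q = 0.91 × 5.67×10⁻⁸ × 0.536 × 1.71×10^13 = 4.74×10^5 W.

Q ≈ 4.74×10^5 W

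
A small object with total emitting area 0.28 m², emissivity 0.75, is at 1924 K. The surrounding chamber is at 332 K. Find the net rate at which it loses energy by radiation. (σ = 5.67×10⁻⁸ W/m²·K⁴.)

Q ≈ 1.63×10^5 W

Q = εσA(T⁴ − T_s⁴). T⁴ − T_s⁴ = (1924)⁴ − (332)⁴ = 1.37×10^13 − 1.21×10^10 = 1.37×10^13 K⁴.
Q = 0.75 × 5.67×10⁻⁸ × 0.280 × 1.37×10^13 = 1.63×10^5 W.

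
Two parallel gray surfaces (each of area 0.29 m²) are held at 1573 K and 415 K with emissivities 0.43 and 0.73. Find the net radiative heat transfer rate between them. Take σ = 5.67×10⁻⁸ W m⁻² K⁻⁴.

Q ≈ 37200 W

For two large parallel gray plates, q = σ(T₁⁴ − T₂⁴) / (1/ε₁ + 1/ε₂ − 1).
1/ε₁ + 1/ε₂ − 1 = 1/0.43 + 1/0.73 − 1 = 2.695.
T₁⁴ − T₂⁴ = 6.12×10^12 − 2.97×10^10 = 6.09×10^12 K⁴.
q = 5.67×10⁻⁸ × 6.09×10^12 / 2.695 = 1.28×10^5 W/m².
Q = q·A = 1.28×10^5 × 0.29 = 37200 W.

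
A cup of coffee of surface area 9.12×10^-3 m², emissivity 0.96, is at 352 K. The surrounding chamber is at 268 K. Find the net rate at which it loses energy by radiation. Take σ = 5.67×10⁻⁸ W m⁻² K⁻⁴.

Q ≈ 5.06 W

Q = εσA(T⁴ − T_s⁴). T⁴ − T_s⁴ = (352)⁴ − (268)⁴ = 1.54×10^10 − 5.16×10^9 = 1.02×10^10 K⁴.
Q = 0.96 × 5.67×10⁻⁸ × 9.12×10^-3 × 1.02×10^10 = 5.06 W.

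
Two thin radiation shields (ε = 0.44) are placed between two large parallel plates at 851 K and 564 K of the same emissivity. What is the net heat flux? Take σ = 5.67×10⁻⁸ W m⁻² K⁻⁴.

Each of the 3 gaps contributes resistance (2/ε − 1) = 2/0.44 − 1 = 3.545; total = 10.64.
q = σ(T₁⁴ − T₂⁴) / 10.64 = 5.67×10⁻⁸ × 4.23×10^11 / 10.64 = 2260 W/m².

q ≈ 2260 W/m²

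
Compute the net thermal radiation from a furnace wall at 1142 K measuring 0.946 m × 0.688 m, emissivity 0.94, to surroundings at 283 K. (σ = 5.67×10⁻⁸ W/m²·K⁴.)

A = 0.946 × 0.688 = 0.651 m².
Q = εσA(T⁴ − T_s⁴). T⁴ − T_s⁴ = (1142)⁴ − (283)⁴ = 1.70×10^12 − 6.41×10^9 = 1.69×10^12 K⁴.
Q = 0.94 × 5.67×10⁻⁸ × 0.651 × 1.69×10^12 = 58800 W.

Q ≈ 58800 W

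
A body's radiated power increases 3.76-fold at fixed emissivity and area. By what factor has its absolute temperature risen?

P ∝ T⁴ ⇒ T ∝ P^(1/4), so T scales by (3.76)^(1/4) = 1.39.

factor ≈ 1.39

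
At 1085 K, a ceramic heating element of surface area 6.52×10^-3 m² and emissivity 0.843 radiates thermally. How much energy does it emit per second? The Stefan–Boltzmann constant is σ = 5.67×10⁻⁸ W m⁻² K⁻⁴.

P ≈ 432 W

Stefan–Boltzmann: P = εσAT⁴ = 0.843 × 5.67×10⁻⁸ × 6.52×10^-3 × (1085)⁴ = 0.843 × 5.67×10⁻⁸ × 6.52×10^-3 × 1.39×10^12.
P = 432 W.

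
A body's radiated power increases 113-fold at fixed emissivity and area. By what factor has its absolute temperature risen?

P ∝ T⁴ ⇒ T ∝ P^(1/4), so T scales by (113)^(1/4) = 3.26.

factor ≈ 3.26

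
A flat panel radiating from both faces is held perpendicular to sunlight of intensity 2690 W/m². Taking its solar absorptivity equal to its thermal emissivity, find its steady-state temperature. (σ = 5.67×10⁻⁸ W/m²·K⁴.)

T ≈ 392 K

Absorbed flux αS = emitted flux 2εσT⁴ per unit area; with α = ε this gives T = (S/2σ)^(1/4).
T = (2690 / (2 × 5.67×10⁻⁸))^(1/4) = (2.37×10^10)^(1/4).
T = 392 K.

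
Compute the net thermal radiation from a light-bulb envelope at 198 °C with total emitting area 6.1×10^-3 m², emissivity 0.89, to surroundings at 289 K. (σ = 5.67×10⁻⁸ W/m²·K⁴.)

Convert: 198 °C = 471 K.
Q = εσA(T⁴ − T_s⁴). T⁴ − T_s⁴ = (471)⁴ − (289)⁴ = 4.92×10^10 − 6.98×10^9 = 4.22×10^10 K⁴.
Q = 0.89 × 5.67×10⁻⁸ × 6.10×10^-3 × 4.22×10^10 = 13.0 W.

Q ≈ 13.0 W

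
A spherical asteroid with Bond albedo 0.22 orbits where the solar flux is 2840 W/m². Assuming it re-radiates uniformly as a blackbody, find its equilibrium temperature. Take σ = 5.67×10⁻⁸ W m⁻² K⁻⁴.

Power absorbed = (1−a)S·πR²; power emitted = 4πR²σT⁴. Equating and cancelling πR²:
T = ((1−a)S / 4σ)^(1/4) = (2220 / (4 × 5.67×10⁻⁸))^(1/4) = (9.77×10^9)^(1/4).
T = 314 K.

T ≈ 314 K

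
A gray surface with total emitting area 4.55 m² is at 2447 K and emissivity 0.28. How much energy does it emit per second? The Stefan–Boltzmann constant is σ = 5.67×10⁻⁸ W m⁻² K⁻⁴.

P ≈ 2.59×10^6 W

P = εσAT⁴ = 0.28 × 5.67×10⁻⁸ × 4.55 × (2447)⁴ = 0.28 × 5.67×10⁻⁸ × 4.55 × 3.59×10^13.
P = 2.59×10^6 W.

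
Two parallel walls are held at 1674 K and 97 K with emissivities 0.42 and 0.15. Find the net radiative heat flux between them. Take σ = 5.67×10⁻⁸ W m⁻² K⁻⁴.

q ≈ 55300 W/m²

For two large parallel gray plates, q = σ(T₁⁴ − T₂⁴) / (1/ε₁ + 1/ε₂ − 1).
1/ε₁ + 1/ε₂ − 1 = 1/0.42 + 1/0.15 − 1 = 8.048.
T₁⁴ − T₂⁴ = 7.85×10^12 − 8.85×10^7 = 7.85×10^12 K⁴.
q = 5.67×10⁻⁸ × 7.85×10^12 / 8.048 = 55300 W/m².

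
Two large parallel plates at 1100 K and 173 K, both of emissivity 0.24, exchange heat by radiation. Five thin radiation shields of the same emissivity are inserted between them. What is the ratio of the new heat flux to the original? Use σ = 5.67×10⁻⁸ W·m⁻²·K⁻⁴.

With N identical shields there are N+1 = 6 gaps in series, each with the same radiative resistance, so the flux falls to 1/(N+1) of its unshielded value.

ratio ≈ 0.167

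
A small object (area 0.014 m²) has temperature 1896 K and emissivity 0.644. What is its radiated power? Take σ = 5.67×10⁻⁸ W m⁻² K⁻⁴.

P ≈ 6610 W

P = εσAT⁴ = 0.644 × 5.67×10⁻⁸ × 0.0140 × (1896)⁴ = 0.644 × 5.67×10⁻⁸ × 0.0140 × 1.29×10^13.
P = 6610 W.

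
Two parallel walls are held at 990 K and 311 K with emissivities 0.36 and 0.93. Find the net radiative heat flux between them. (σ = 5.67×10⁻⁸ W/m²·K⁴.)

q ≈ 18900 W/m²

For two large parallel gray plates, q = σ(T₁⁴ − T₂⁴) / (1/ε₁ + 1/ε₂ − 1).
1/ε₁ + 1/ε₂ − 1 = 1/0.36 + 1/0.93 − 1 = 2.853.
T₁⁴ − T₂⁴ = 9.61×10^11 − 9.35×10^9 = 9.51×10^11 K⁴.
q = 5.67×10⁻⁸ × 9.51×10^11 / 2.853 = 18900 W/m².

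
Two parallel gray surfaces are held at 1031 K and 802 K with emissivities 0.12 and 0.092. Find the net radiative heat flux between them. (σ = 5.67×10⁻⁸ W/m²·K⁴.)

For two large parallel gray plates, q = σ(T₁⁴ − T₂⁴) / (1/ε₁ + 1/ε₂ − 1).
1/ε₁ + 1/ε₂ − 1 = 1/0.12 + 1/0.092 − 1 = 18.20.
T₁⁴ − T₂⁴ = 1.13×10^12 − 4.14×10^11 = 7.16×10^11 K⁴.
q = 5.67×10⁻⁸ × 7.16×10^11 / 18.20 = 2230 W/m².

q ≈ 2230 W/m²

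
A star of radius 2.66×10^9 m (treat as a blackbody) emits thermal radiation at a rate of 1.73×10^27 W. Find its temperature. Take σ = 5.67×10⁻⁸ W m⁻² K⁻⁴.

A = 4πr² = 4π × (2.66×10^9)² = 8.89×10^19 m².
From P = σAT⁴, T = (P / σA)^(1/4) = (1.73×10^27 / (5.67×10⁻⁸ × 8.89×10^19))^(1/4).
T = (3.43×10^14)^(1/4) = 4300 K.

T ≈ 4300 K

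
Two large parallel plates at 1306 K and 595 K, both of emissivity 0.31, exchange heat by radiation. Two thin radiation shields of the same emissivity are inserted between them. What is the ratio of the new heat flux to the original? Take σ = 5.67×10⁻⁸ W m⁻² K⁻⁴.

ratio ≈ 0.333

With N identical shields there are N+1 = 3 gaps in series, each with the same radiative resistance, so the flux falls to 1/(N+1) of its unshielded value.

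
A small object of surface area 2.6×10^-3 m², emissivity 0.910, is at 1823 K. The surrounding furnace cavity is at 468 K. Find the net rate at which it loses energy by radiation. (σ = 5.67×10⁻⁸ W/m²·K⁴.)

Q = εσA(T⁴ − T_s⁴). T⁴ − T_s⁴ = (1823)⁴ − (468)⁴ = 1.10×10^13 − 4.80×10^10 = 1.10×10^13 K⁴.
Q = 0.910 × 5.67×10⁻⁸ × 2.60×10^-3 × 1.10×10^13 = 1480 W.

Q ≈ 1480 W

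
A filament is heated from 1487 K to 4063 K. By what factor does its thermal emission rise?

P ∝ T⁴, so the ratio is (4063/1487)⁴ = (2.732)⁴ = 55.7.

ratio ≈ 55.7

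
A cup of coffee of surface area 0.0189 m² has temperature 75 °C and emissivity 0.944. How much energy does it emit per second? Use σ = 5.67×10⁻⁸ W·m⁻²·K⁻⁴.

P ≈ 14.8 W

75 °C = 348 K.
P = εσAT⁴ = 0.944 × 5.67×10⁻⁸ × 0.0189 × (348)⁴ = 0.944 × 5.67×10⁻⁸ × 0.0189 × 1.47×10^10.
P = 14.8 W.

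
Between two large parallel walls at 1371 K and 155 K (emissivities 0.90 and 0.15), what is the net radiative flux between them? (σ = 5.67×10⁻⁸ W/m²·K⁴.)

For two large parallel gray plates, q = σ(T₁⁴ − T₂⁴) / (1/ε₁ + 1/ε₂ − 1).
1/ε₁ + 1/ε₂ − 1 = 1/0.90 + 1/0.15 − 1 = 6.778.
T₁⁴ − T₂⁴ = 3.53×10^12 − 5.77×10^8 = 3.53×10^12 K⁴.
q = 5.67×10⁻⁸ × 3.53×10^12 / 6.778 = 29600 W/m².

q ≈ 29600 W/m²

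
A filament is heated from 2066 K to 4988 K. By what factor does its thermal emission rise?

ratio ≈ 34.0

P ∝ T⁴, so the ratio is (4988/2066)⁴ = (2.414)⁴ = 34.0.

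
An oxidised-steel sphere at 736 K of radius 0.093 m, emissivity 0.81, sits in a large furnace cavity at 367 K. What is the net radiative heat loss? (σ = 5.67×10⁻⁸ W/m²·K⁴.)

A = 4πr² = 4π × (0.093)² = 0.109 m².
Q = εσA(T⁴ − T_s⁴). T⁴ − T_s⁴ = (736)⁴ − (367)⁴ = 2.93×10^11 − 1.81×10^10 = 2.75×10^11 K⁴.
Q = 0.81 × 5.67×10⁻⁸ × 0.109 × 2.75×10^11 = 1370 W.

Q ≈ 1370 W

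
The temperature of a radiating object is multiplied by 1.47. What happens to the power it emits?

factor ≈ 4.67

P ∝ T⁴, so the power scales as (1.47)⁴ = 4.67.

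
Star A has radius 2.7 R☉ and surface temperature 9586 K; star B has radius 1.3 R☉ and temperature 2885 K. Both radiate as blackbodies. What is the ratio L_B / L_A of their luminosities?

L_B/L_A ≈ 1.90×10^-3

L = 4πR²σT⁴ ∝ R²T⁴, so L_B/L_A = (1.3/2.7)² × (2885/9586)⁴ = 0.232 × 8.20×10^-3 = 1.90×10^-3.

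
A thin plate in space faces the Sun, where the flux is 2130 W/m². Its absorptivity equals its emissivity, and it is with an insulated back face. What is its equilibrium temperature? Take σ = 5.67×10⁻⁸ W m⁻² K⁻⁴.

Absorbed flux αS = emitted flux εσT⁴ (one radiating face); with α = ε, T = (S/σ)^(1/4).
T = (2130 / 5.67×10⁻⁸)^(1/4) = (3.76×10^10)^(1/4).
T = 440 K.

T ≈ 440 K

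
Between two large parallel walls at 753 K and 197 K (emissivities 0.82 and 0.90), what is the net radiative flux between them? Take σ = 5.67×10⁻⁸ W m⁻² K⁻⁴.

q ≈ 13600 W/m²

For two large parallel gray plates, q = σ(T₁⁴ − T₂⁴) / (1/ε₁ + 1/ε₂ − 1).
1/ε₁ + 1/ε₂ − 1 = 1/0.82 + 1/0.90 − 1 = 1.331.
T₁⁴ − T₂⁴ = 3.21×10^11 − 1.51×10^9 = 3.20×10^11 K⁴.
q = 5.67×10⁻⁸ × 3.20×10^11 / 1.331 = 13600 W/m².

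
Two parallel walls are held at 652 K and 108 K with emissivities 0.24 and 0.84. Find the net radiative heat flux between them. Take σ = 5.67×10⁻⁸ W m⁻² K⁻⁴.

For two large parallel gray plates, q = σ(T₁⁴ − T₂⁴) / (1/ε₁ + 1/ε₂ − 1).
1/ε₁ + 1/ε₂ − 1 = 1/0.24 + 1/0.84 − 1 = 4.357.
T₁⁴ − T₂⁴ = 1.81×10^11 − 1.36×10^8 = 1.81×10^11 K⁴.
q = 5.67×10⁻⁸ × 1.81×10^11 / 4.357 = 2350 W/m².

q ≈ 2350 W/m²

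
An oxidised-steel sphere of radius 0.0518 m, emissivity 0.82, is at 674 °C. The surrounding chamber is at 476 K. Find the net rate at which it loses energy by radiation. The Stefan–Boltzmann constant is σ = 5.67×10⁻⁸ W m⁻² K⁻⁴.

Q ≈ 1180 W

A = 4πr² = 4π × (0.0518)² = 0.0337 m².
Convert: 674 °C = 947 K.
Q = εσA(T⁴ − T_s⁴). T⁴ − T_s⁴ = (947)⁴ − (476)⁴ = 8.04×10^11 − 5.13×10^10 = 7.53×10^11 K⁴.
Q = 0.82 × 5.67×10⁻⁸ × 0.0337 × 7.53×10^11 = 1180 W.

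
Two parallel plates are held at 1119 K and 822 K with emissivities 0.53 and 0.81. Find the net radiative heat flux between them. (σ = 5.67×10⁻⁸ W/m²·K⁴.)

q ≈ 29700 W/m²

For two large parallel gray plates, q = σ(T₁⁴ − T₂⁴) / (1/ε₁ + 1/ε₂ − 1).
1/ε₁ + 1/ε₂ − 1 = 1/0.53 + 1/0.81 − 1 = 2.121.
T₁⁴ − T₂⁴ = 1.57×10^12 − 4.57×10^11 = 1.11×10^12 K⁴.
q = 5.67×10⁻⁸ × 1.11×10^12 / 2.121 = 29700 W/m².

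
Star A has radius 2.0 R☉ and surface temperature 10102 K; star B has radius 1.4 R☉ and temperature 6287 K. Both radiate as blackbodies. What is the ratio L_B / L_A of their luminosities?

L_B/L_A ≈ 0.0735

L = 4πR²σT⁴ ∝ R²T⁴, so L_B/L_A = (1.4/2.0)² × (6287/10102)⁴ = 0.490 × 0.150 = 0.0735.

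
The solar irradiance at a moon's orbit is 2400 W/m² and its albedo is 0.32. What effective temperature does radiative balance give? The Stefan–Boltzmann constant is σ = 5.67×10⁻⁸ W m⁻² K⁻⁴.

Power absorbed = (1−a)S·πR²; power emitted = 4πR²σT⁴. Equating and cancelling πR²:
T = ((1−a)S / 4σ)^(1/4) = (1630 / (4 × 5.67×10⁻⁸))^(1/4) = (7.20×10^9)^(1/4).
T = 291 K.

T ≈ 291 K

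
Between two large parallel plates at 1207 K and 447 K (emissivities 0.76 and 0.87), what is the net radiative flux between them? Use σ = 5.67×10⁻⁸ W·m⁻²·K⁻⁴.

For two large parallel gray plates, q = σ(T₁⁴ − T₂⁴) / (1/ε₁ + 1/ε₂ − 1).
1/ε₁ + 1/ε₂ − 1 = 1/0.76 + 1/0.87 − 1 = 1.465.
T₁⁴ − T₂⁴ = 2.12×10^12 − 3.99×10^10 = 2.08×10^12 K⁴.
q = 5.67×10⁻⁸ × 2.08×10^12 / 1.465 = 80600 W/m².

q ≈ 80600 W/m²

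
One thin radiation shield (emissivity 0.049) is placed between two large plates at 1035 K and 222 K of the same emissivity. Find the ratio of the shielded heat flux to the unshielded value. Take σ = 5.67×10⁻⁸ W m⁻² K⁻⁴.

ratio ≈ 0.500

With N identical shields there are N+1 = 2 gaps in series, each with the same radiative resistance, so the flux falls to 1/(N+1) of its unshielded value.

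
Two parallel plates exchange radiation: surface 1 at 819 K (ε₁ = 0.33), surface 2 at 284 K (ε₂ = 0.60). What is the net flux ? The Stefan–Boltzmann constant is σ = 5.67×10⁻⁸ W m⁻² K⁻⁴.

For two large parallel gray plates, q = σ(T₁⁴ − T₂⁴) / (1/ε₁ + 1/ε₂ − 1).
1/ε₁ + 1/ε₂ − 1 = 1/0.33 + 1/0.60 − 1 = 3.697.
T₁⁴ − T₂⁴ = 4.50×10^11 − 6.51×10^9 = 4.43×10^11 K⁴.
q = 5.67×10⁻⁸ × 4.43×10^11 / 3.697 = 6800 W/m².

q ≈ 6800 W/m²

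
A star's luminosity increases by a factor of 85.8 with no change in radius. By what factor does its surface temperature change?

P ∝ T⁴ ⇒ T ∝ P^(1/4), so T scales by (85.8)^(1/4) = 3.04.

factor ≈ 3.04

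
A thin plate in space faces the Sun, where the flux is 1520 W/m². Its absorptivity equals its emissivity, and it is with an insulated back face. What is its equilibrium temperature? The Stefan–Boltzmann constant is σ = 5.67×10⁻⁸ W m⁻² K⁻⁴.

Absorbed flux αS = emitted flux εσT⁴ (one radiating face); with α = ε, T = (S/σ)^(1/4).
T = (1520 / 5.67×10⁻⁸)^(1/4) = (2.68×10^10)^(1/4).
T = 405 K.

T ≈ 405 K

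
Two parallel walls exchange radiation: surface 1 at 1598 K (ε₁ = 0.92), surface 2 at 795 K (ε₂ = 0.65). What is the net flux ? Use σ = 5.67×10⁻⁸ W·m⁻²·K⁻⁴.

For two large parallel gray plates, q = σ(T₁⁴ − T₂⁴) / (1/ε₁ + 1/ε₂ − 1).
1/ε₁ + 1/ε₂ − 1 = 1/0.92 + 1/0.65 − 1 = 1.625.
T₁⁴ − T₂⁴ = 6.52×10^12 − 3.99×10^11 = 6.12×10^12 K⁴.
q = 5.67×10⁻⁸ × 6.12×10^12 / 1.625 = 2.14×10^5 W/m².

q ≈ 2.14×10^5 W/m²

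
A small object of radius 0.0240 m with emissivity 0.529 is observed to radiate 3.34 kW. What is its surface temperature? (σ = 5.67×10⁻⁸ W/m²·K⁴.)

T ≈ 1980 K

A = 4πr² = 4π × (0.0240)² = 7.24×10^-3 m².
From P = εσAT⁴, T = (P / εσA)^(1/4) = (3340 / (0.529 × 5.67×10⁻⁸ × 7.24×10^-3))^(1/4).
T = (1.54×10^13)^(1/4) = 1980 K.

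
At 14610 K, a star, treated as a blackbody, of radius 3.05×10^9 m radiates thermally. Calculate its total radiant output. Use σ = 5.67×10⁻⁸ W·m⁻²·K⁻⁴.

A = 4πr² = 4π × (3.05×10^9)² = 1.17×10^20 m².
P = σAT⁴ = 5.67×10⁻⁸ × 1.17×10^20 × (14610)⁴ = 5.67×10⁻⁸ × 1.17×10^20 × 4.56×10^16.
P = 3.02×10^29 W.

P ≈ 3.02×10^29 W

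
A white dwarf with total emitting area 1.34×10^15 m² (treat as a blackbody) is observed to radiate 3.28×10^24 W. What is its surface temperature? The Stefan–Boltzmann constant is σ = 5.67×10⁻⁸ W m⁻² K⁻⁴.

T ≈ 14400 K

From P = σAT⁴, T = (P / σA)^(1/4) = (3.28×10^24 / (5.67×10⁻⁸ × 1.34×10^15))^(1/4).
T = (4.32×10^16)^(1/4) = 14400 K.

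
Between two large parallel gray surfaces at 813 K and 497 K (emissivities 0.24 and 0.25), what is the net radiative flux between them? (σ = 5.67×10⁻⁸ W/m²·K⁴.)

For two large parallel gray plates, q = σ(T₁⁴ − T₂⁴) / (1/ε₁ + 1/ε₂ − 1).
1/ε₁ + 1/ε₂ − 1 = 1/0.24 + 1/0.25 − 1 = 7.167.
T₁⁴ − T₂⁴ = 4.37×10^11 − 6.10×10^10 = 3.76×10^11 K⁴.
q = 5.67×10⁻⁸ × 3.76×10^11 / 7.167 = 2970 W/m².

q ≈ 2970 W/m²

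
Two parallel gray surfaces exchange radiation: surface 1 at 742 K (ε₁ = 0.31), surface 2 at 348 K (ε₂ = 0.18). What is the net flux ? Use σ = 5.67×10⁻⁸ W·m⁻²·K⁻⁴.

For two large parallel gray plates, q = σ(T₁⁴ − T₂⁴) / (1/ε₁ + 1/ε₂ − 1).
1/ε₁ + 1/ε₂ − 1 = 1/0.31 + 1/0.18 − 1 = 7.781.
T₁⁴ − T₂⁴ = 3.03×10^11 − 1.47×10^10 = 2.88×10^11 K⁴.
q = 5.67×10⁻⁸ × 2.88×10^11 / 7.781 = 2100 W/m².

q ≈ 2100 W/m²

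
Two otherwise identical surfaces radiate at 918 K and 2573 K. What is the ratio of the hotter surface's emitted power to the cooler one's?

ratio ≈ 61.7

P ∝ T⁴, so the ratio is (2573/918)⁴ = (2.803)⁴ = 61.7.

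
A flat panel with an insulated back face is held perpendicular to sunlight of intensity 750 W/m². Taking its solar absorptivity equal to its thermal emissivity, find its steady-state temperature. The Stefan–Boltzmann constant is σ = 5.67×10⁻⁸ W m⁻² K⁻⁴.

Absorbed flux αS = emitted flux εσT⁴ (one radiating face); with α = ε, T = (S/σ)^(1/4).
T = (750 / 5.67×10⁻⁸)^(1/4) = (1.32×10^10)^(1/4).
T = 339 K.

T ≈ 339 K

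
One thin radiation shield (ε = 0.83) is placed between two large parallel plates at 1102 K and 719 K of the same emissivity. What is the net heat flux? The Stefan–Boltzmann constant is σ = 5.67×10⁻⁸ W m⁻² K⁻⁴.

q ≈ 24300 W/m²

Each of the 2 gaps contributes resistance (2/ε − 1) = 2/0.83 − 1 = 1.410; total = 2.819.
q = σ(T₁⁴ − T₂⁴) / 2.819 = 5.67×10⁻⁸ × 1.21×10^12 / 2.819 = 24300 W/m².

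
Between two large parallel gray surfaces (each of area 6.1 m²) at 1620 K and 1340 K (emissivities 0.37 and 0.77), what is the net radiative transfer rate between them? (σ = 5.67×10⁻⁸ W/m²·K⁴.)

Q ≈ 4.22×10^5 W

For two large parallel gray plates, q = σ(T₁⁴ − T₂⁴) / (1/ε₁ + 1/ε₂ − 1).
1/ε₁ + 1/ε₂ − 1 = 1/0.37 + 1/0.77 − 1 = 3.001.
T₁⁴ − T₂⁴ = 6.89×10^12 − 3.22×10^12 = 3.66×10^12 K⁴.
q = 5.67×10⁻⁸ × 3.66×10^12 / 3.001 = 69200 W/m².
Q = q·A = 69200 × 6.1 = 4.22×10^5 W.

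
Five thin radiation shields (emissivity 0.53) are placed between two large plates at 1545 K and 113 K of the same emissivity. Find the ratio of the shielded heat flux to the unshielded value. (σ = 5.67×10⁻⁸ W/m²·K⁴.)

ratio ≈ 0.167

With N identical shields there are N+1 = 6 gaps in series, each with the same radiative resistance, so the flux falls to 1/(N+1) of its unshielded value.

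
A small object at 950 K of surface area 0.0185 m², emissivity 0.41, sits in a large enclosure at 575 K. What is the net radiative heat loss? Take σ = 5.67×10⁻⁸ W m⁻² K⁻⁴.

Q ≈ 303 W

Q = εσA(T⁴ − T_s⁴). T⁴ − T_s⁴ = (950)⁴ − (575)⁴ = 8.15×10^11 − 1.09×10^11 = 7.05×10^11 K⁴.
Q = 0.41 × 5.67×10⁻⁸ × 0.0185 × 7.05×10^11 = 303 W.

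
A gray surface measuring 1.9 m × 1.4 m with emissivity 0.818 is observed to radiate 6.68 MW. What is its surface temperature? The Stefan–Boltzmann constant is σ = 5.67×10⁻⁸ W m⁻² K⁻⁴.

A = 1.9 × 1.4 = 2.66 m².
From P = εσAT⁴, T = (P / εσA)^(1/4) = (6.68×10^6 / (0.818 × 5.67×10⁻⁸ × 2.66))^(1/4).
T = (5.41×10^13)^(1/4) = 2710 K.

T ≈ 2710 K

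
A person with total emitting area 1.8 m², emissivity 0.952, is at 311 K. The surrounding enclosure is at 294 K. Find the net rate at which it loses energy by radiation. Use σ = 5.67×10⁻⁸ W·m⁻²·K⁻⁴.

Q = εσA(T⁴ − T_s⁴). T⁴ − T_s⁴ = (311)⁴ − (294)⁴ = 9.35×10^9 − 7.47×10^9 = 1.88×10^9 K⁴.
Q = 0.952 × 5.67×10⁻⁸ × 1.80 × 1.88×10^9 = 183 W.

Q ≈ 183 W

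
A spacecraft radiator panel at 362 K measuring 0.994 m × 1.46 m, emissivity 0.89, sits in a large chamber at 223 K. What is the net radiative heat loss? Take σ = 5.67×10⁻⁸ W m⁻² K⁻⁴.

Q ≈ 1080 W

A = 0.994 × 1.46 = 1.45 m².
Q = εσA(T⁴ − T_s⁴). T⁴ − T_s⁴ = (362)⁴ − (223)⁴ = 1.72×10^10 − 2.47×10^9 = 1.47×10^10 K⁴.
Q = 0.89 × 5.67×10⁻⁸ × 1.45 × 1.47×10^10 = 1080 W.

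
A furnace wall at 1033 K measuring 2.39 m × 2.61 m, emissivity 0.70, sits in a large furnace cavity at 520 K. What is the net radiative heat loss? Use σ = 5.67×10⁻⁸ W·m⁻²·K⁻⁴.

Q ≈ 2.64×10^5 W

A = 2.39 × 2.61 = 6.24 m².
Q = εσA(T⁴ − T_s⁴). T⁴ − T_s⁴ = (1033)⁴ − (520)⁴ = 1.14×10^12 − 7.31×10^10 = 1.07×10^12 K⁴.
Q = 0.70 × 5.67×10⁻⁸ × 6.24 × 1.07×10^12 = 2.64×10^5 W.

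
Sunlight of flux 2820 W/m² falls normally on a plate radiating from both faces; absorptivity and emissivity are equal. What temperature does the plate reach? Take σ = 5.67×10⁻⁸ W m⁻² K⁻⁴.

T ≈ 397 K

Absorbed flux αS = emitted flux 2εσT⁴ per unit area; with α = ε this gives T = (S/2σ)^(1/4).
T = (2820 / (2 × 5.67×10⁻⁸))^(1/4) = (2.49×10^10)^(1/4).
T = 397 K.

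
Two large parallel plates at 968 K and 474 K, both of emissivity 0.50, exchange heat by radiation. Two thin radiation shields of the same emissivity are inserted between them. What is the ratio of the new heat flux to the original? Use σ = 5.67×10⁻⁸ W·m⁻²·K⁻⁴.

ratio ≈ 0.333

With N identical shields there are N+1 = 3 gaps in series, each with the same radiative resistance, so the flux falls to 1/(N+1) of its unshielded value.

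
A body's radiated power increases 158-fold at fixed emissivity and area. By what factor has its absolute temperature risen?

factor ≈ 3.55

P ∝ T⁴ ⇒ T ∝ P^(1/4), so T scales by (158)^(1/4) = 3.55.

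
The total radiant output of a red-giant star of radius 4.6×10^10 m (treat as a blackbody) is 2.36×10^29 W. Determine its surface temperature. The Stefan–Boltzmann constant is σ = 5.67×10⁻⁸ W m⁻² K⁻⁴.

A = 4πr² = 4π × (4.6×10^10)² = 2.66×10^22 m².
From P = σAT⁴, T = (P / σA)^(1/4) = (2.36×10^29 / (5.67×10⁻⁸ × 2.66×10^22))^(1/4).
T = (1.57×10^14)^(1/4) = 3540 K.

T ≈ 3540 K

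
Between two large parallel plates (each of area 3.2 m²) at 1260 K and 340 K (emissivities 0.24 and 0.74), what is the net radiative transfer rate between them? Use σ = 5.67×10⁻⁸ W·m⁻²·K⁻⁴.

Q ≈ 1.01×10^5 W

For two large parallel gray plates, q = σ(T₁⁴ − T₂⁴) / (1/ε₁ + 1/ε₂ − 1).
1/ε₁ + 1/ε₂ − 1 = 1/0.24 + 1/0.74 − 1 = 4.518.
T₁⁴ − T₂⁴ = 2.52×10^12 − 1.34×10^10 = 2.51×10^12 K⁴.
q = 5.67×10⁻⁸ × 2.51×10^12 / 4.518 = 31500 W/m².
Q = q·A = 31500 × 3.2 = 1.01×10^5 W.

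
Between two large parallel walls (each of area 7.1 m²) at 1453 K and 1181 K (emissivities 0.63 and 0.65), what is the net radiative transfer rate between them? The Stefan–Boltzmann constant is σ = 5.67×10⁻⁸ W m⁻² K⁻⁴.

For two large parallel gray plates, q = σ(T₁⁴ − T₂⁴) / (1/ε₁ + 1/ε₂ − 1).
1/ε₁ + 1/ε₂ − 1 = 1/0.63 + 1/0.65 − 1 = 2.126.
T₁⁴ − T₂⁴ = 4.46×10^12 − 1.95×10^12 = 2.51×10^12 K⁴.
q = 5.67×10⁻⁸ × 2.51×10^12 / 2.126 = 67000 W/m².
Q = q·A = 67000 × 7.1 = 4.76×10^5 W.

Q ≈ 4.76×10^5 W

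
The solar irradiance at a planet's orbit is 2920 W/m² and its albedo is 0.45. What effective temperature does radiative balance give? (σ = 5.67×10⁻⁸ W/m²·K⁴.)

T ≈ 290 K

Power absorbed = (1−a)S·πR²; power emitted = 4πR²σT⁴. Equating and cancelling πR²:
T = ((1−a)S / 4σ)^(1/4) = (1610 / (4 × 5.67×10⁻⁸))^(1/4) = (7.08×10^9)^(1/4).
T = 290 K.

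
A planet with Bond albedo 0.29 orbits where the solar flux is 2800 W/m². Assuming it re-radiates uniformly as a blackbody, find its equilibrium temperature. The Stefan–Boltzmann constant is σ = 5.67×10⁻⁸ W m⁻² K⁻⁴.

T ≈ 306 K

Power absorbed = (1−a)S·πR²; power emitted = 4πR²σT⁴. Equating and cancelling πR²:
T = ((1−a)S / 4σ)^(1/4) = (1990 / (4 × 5.67×10⁻⁸))^(1/4) = (8.77×10^9)^(1/4).
T = 306 K.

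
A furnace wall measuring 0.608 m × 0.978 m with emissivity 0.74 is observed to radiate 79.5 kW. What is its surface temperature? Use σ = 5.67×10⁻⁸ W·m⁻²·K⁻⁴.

A = 0.608 × 0.978 = 0.595 m².
From P = εσAT⁴, T = (P / εσA)^(1/4) = (79500 / (0.74 × 5.67×10⁻⁸ × 0.595))^(1/4).
T = (3.19×10^12)^(1/4) = 1340 K.

T ≈ 1340 K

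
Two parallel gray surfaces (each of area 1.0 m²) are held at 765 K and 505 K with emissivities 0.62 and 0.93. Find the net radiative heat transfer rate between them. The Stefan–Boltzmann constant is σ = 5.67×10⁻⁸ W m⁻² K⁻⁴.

Q ≈ 9320 W

For two large parallel gray plates, q = σ(T₁⁴ − T₂⁴) / (1/ε₁ + 1/ε₂ − 1).
1/ε₁ + 1/ε₂ − 1 = 1/0.62 + 1/0.93 − 1 = 1.688.
T₁⁴ − T₂⁴ = 3.42×10^11 − 6.50×10^10 = 2.77×10^11 K⁴.
q = 5.67×10⁻⁸ × 2.77×10^11 / 1.688 = 9320 W/m².
Q = q·A = 9320 × 1.0 = 9320 W.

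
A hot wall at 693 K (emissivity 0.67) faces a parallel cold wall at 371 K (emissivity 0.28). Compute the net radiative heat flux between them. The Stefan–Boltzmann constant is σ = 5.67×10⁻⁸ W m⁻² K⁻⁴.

q ≈ 2950 W/m²

For two large parallel gray plates, q = σ(T₁⁴ − T₂⁴) / (1/ε₁ + 1/ε₂ − 1).
1/ε₁ + 1/ε₂ − 1 = 1/0.67 + 1/0.28 − 1 = 4.064.
T₁⁴ − T₂⁴ = 2.31×10^11 − 1.89×10^10 = 2.12×10^11 K⁴.
q = 5.67×10⁻⁸ × 2.12×10^11 / 4.064 = 2950 W/m².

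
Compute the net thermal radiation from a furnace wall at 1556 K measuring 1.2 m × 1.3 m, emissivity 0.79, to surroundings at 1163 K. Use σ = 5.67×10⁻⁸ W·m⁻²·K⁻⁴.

A = 1.2 × 1.3 = 1.56 m².
Q = εσA(T⁴ − T_s⁴). T⁴ − T_s⁴ = (1556)⁴ − (1163)⁴ = 5.86×10^12 − 1.83×10^12 = 4.03×10^12 K⁴.
Q = 0.79 × 5.67×10⁻⁸ × 1.56 × 4.03×10^12 = 2.82×10^5 W.

Q ≈ 2.82×10^5 W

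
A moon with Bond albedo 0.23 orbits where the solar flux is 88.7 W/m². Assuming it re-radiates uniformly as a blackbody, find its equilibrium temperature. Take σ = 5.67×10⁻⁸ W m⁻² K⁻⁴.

T ≈ 132 K

Power absorbed = (1−a)S·πR²; power emitted = 4πR²σT⁴. Equating and cancelling πR²:
T = ((1−a)S / 4σ)^(1/4) = (68.3 / (4 × 5.67×10⁻⁸))^(1/4) = (3.01×10^8)^(1/4).
T = 132 K.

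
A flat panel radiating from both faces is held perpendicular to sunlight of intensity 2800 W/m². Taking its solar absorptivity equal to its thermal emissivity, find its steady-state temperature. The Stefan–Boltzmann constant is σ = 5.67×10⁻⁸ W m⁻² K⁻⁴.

T ≈ 396 K

Absorbed flux αS = emitted flux 2εσT⁴ per unit area; with α = ε this gives T = (S/2σ)^(1/4).
T = (2800 / (2 × 5.67×10⁻⁸))^(1/4) = (2.47×10^10)^(1/4).
T = 396 K.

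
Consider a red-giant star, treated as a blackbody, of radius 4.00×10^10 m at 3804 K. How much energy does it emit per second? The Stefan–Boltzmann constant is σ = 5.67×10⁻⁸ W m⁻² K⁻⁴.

A = 4πr² = 4π × (4.00×10^10)² = 2.01×10^22 m².
P = σAT⁴ = 5.67×10⁻⁸ × 2.01×10^22 × (3804)⁴ = 5.67×10⁻⁸ × 2.01×10^22 × 2.09×10^14.
P = 2.39×10^29 W.

P ≈ 2.39×10^29 W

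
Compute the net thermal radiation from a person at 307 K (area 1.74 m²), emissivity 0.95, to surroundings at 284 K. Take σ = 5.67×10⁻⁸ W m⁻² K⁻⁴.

Q = εσA(T⁴ − T_s⁴). T⁴ − T_s⁴ = (307)⁴ − (284)⁴ = 8.88×10^9 − 6.51×10^9 = 2.38×10^9 K⁴.
Q = 0.95 × 5.67×10⁻⁸ × 1.74 × 2.38×10^9 = 223 W.

Q ≈ 223 W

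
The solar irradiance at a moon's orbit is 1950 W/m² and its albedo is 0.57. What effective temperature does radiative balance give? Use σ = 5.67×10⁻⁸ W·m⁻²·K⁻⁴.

Power absorbed = (1−a)S·πR²; power emitted = 4πR²σT⁴. Equating and cancelling πR²:
T = ((1−a)S / 4σ)^(1/4) = (839 / (4 × 5.67×10⁻⁸))^(1/4) = (3.70×10^9)^(1/4).
T = 247 K.

T ≈ 247 K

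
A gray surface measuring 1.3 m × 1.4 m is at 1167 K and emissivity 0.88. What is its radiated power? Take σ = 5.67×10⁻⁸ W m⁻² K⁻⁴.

P ≈ 1.68×10^5 W

A = 1.3 × 1.4 = 1.82 m².
P = εσAT⁴ = 0.88 × 5.67×10⁻⁸ × 1.82 × (1167)⁴ = 0.88 × 5.67×10⁻⁸ × 1.82 × 1.85×10^12.
P = 1.68×10^5 W.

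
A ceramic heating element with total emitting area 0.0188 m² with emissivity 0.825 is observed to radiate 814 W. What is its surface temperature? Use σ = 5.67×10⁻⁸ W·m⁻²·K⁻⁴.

From P = εσAT⁴, T = (P / εσA)^(1/4) = (814 / (0.825 × 5.67×10⁻⁸ × 0.0188))^(1/4).
T = (9.26×10^11)^(1/4) = 981 K.

T ≈ 981 K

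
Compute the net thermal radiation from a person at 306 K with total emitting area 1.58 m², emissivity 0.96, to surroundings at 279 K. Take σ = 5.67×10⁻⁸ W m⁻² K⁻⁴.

Q ≈ 233 W

Q = εσA(T⁴ − T_s⁴). T⁴ − T_s⁴ = (306)⁴ − (279)⁴ = 8.77×10^9 − 6.06×10^9 = 2.71×10^9 K⁴.
Q = 0.96 × 5.67×10⁻⁸ × 1.58 × 2.71×10^9 = 233 W.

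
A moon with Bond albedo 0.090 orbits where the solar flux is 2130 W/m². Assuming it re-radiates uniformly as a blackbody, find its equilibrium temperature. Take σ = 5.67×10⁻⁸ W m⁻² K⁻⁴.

Power absorbed = (1−a)S·πR²; power emitted = 4πR²σT⁴. Equating and cancelling πR²:
T = ((1−a)S / 4σ)^(1/4) = (1940 / (4 × 5.67×10⁻⁸))^(1/4) = (8.55×10^9)^(1/4).
T = 304 K.

T ≈ 304 K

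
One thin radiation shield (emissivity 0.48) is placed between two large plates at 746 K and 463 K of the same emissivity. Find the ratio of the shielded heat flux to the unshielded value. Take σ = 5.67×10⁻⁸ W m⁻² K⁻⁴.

With N identical shields there are N+1 = 2 gaps in series, each with the same radiative resistance, so the flux falls to 1/(N+1) of its unshielded value.

ratio ≈ 0.500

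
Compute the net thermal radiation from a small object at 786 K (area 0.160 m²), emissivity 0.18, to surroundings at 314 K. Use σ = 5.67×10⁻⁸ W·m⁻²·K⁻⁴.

Q = εσA(T⁴ − T_s⁴). T⁴ − T_s⁴ = (786)⁴ − (314)⁴ = 3.82×10^11 − 9.72×10^9 = 3.72×10^11 K⁴.
Q = 0.18 × 5.67×10⁻⁸ × 0.160 × 3.72×10^11 = 607 W.

Q ≈ 607 W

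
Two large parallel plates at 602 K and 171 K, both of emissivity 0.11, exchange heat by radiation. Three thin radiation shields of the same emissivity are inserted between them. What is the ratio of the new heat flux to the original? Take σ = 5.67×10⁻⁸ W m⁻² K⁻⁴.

ratio ≈ 0.250

With N identical shields there are N+1 = 4 gaps in series, each with the same radiative resistance, so the flux falls to 1/(N+1) of its unshielded value.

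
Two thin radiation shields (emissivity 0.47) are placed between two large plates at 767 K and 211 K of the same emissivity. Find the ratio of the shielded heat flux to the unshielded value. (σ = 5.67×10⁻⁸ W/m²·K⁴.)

ratio ≈ 0.333

With N identical shields there are N+1 = 3 gaps in series, each with the same radiative resistance, so the flux falls to 1/(N+1) of its unshielded value.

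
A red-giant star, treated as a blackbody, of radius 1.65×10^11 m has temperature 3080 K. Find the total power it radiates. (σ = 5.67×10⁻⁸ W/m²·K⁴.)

A = 4πr² = 4π × (1.65×10^11)² = 3.42×10^23 m².
P = σAT⁴ = 5.67×10⁻⁸ × 3.42×10^23 × (3080)⁴ = 5.67×10⁻⁸ × 3.42×10^23 × 9.00×10^13.
P = 1.75×10^30 W.

P ≈ 1.75×10^30 W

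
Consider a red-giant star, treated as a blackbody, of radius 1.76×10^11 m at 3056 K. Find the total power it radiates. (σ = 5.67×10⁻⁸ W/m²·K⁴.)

P ≈ 1.93×10^30 W

A = 4πr² = 4π × (1.76×10^11)² = 3.89×10^23 m².
P = σAT⁴ = 5.67×10⁻⁸ × 3.89×10^23 × (3056)⁴ = 5.67×10⁻⁸ × 3.89×10^23 × 8.72×10^13.
P = 1.93×10^30 W.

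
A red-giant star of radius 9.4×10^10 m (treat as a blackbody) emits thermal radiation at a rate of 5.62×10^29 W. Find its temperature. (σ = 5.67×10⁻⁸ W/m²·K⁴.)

A = 4πr² = 4π × (9.4×10^10)² = 1.11×10^23 m².
From P = σAT⁴, T = (P / σA)^(1/4) = (5.62×10^29 / (5.67×10⁻⁸ × 1.11×10^23))^(1/4).
T = (8.93×10^13)^(1/4) = 3070 K.

T ≈ 3070 K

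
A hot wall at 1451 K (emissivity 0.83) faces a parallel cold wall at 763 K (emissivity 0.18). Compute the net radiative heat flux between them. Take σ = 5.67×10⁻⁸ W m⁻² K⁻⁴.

q ≈ 40300 W/m²

For two large parallel gray plates, q = σ(T₁⁴ − T₂⁴) / (1/ε₁ + 1/ε₂ − 1).
1/ε₁ + 1/ε₂ − 1 = 1/0.83 + 1/0.18 − 1 = 5.760.
T₁⁴ − T₂⁴ = 4.43×10^12 − 3.39×10^11 = 4.09×10^12 K⁴.
q = 5.67×10⁻⁸ × 4.09×10^12 / 5.760 = 40300 W/m².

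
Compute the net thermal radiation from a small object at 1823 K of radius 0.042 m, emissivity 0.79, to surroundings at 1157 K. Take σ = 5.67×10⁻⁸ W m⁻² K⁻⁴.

Q ≈ 9190 W

A = 4πr² = 4π × (0.042)² = 0.0222 m².
Q = εσA(T⁴ − T_s⁴). T⁴ − T_s⁴ = (1823)⁴ − (1157)⁴ = 1.10×10^13 − 1.79×10^12 = 9.25×10^12 K⁴.
Q = 0.79 × 5.67×10⁻⁸ × 0.0222 × 9.25×10^12 = 9190 W.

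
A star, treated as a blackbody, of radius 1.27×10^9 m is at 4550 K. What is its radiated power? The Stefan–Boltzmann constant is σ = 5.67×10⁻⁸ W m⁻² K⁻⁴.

P ≈ 4.93×10^26 W

A = 4πr² = 4π × (1.27×10^9)² = 2.03×10^19 m².
P = σAT⁴ = 5.67×10⁻⁸ × 2.03×10^19 × (4550)⁴ = 5.67×10⁻⁸ × 2.03×10^19 × 4.29×10^14.
P = 4.93×10^26 W.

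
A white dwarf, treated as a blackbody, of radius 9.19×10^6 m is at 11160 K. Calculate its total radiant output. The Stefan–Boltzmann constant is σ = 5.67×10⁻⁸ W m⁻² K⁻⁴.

A = 4πr² = 4π × (9.19×10^6)² = 1.06×10^15 m².
P = σAT⁴ = 5.67×10⁻⁸ × 1.06×10^15 × (11160)⁴ = 5.67×10⁻⁸ × 1.06×10^15 × 1.55×10^16.
P = 9.33×10^23 W.

P ≈ 9.33×10^23 W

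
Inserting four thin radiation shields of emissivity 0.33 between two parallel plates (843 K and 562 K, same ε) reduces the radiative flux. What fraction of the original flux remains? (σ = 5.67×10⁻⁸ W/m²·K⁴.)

ratio ≈ 0.200

With N identical shields there are N+1 = 5 gaps in series, each with the same radiative resistance, so the flux falls to 1/(N+1) of its unshielded value.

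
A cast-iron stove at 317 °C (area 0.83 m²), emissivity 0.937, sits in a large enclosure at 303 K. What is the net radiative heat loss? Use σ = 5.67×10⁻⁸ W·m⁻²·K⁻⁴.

Convert: 317 °C = 590 K.
Q = εσA(T⁴ − T_s⁴). T⁴ − T_s⁴ = (590)⁴ − (303)⁴ = 1.21×10^11 − 8.43×10^9 = 1.13×10^11 K⁴.
Q = 0.937 × 5.67×10⁻⁸ × 0.830 × 1.13×10^11 = 4970 W.

Q ≈ 4970 W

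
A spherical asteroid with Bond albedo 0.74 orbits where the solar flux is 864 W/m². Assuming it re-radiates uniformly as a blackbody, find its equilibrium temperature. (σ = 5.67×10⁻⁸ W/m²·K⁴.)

Power absorbed = (1−a)S·πR²; power emitted = 4πR²σT⁴. Equating and cancelling πR²:
T = ((1−a)S / 4σ)^(1/4) = (225 / (4 × 5.67×10⁻⁸))^(1/4) = (9.90×10^8)^(1/4).
T = 177 K.

T ≈ 177 K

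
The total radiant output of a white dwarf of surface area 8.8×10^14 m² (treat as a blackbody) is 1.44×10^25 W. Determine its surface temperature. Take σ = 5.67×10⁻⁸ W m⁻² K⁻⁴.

From P = σAT⁴, T = (P / σA)^(1/4) = (1.44×10^25 / (5.67×10⁻⁸ × 8.80×10^14))^(1/4).
T = (2.89×10^17)^(1/4) = 23200 K.

T ≈ 23200 K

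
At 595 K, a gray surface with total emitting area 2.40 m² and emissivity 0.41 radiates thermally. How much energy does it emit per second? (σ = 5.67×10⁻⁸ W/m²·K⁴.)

P ≈ 6990 W

Stefan–Boltzmann: P = εσAT⁴ = 0.41 × 5.67×10⁻⁸ × 2.40 × (595)⁴ = 0.41 × 5.67×10⁻⁸ × 2.40 × 1.25×10^11.
P = 6990 W.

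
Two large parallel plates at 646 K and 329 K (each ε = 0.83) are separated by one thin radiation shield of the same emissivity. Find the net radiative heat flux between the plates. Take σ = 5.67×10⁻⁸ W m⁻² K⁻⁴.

Each of the 2 gaps contributes resistance (2/ε − 1) = 2/0.83 − 1 = 1.410; total = 2.819.
q = σ(T₁⁴ − T₂⁴) / 2.819 = 5.67×10⁻⁸ × 1.62×10^11 / 2.819 = 3270 W/m².

q ≈ 3270 W/m²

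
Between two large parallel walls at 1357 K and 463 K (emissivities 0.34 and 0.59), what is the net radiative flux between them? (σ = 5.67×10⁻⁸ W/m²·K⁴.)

For two large parallel gray plates, q = σ(T₁⁴ − T₂⁴) / (1/ε₁ + 1/ε₂ − 1).
1/ε₁ + 1/ε₂ − 1 = 1/0.34 + 1/0.59 − 1 = 3.636.
T₁⁴ − T₂⁴ = 3.39×10^12 − 4.60×10^10 = 3.34×10^12 K⁴.
q = 5.67×10⁻⁸ × 3.34×10^12 / 3.636 = 52200 W/m².

q ≈ 52200 W/m²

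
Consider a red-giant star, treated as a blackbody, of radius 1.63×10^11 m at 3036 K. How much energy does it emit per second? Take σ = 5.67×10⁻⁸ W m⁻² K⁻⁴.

A = 4πr² = 4π × (1.63×10^11)² = 3.34×10^23 m².
P = σAT⁴ = 5.67×10⁻⁸ × 3.34×10^23 × (3036)⁴ = 5.67×10⁻⁸ × 3.34×10^23 × 8.50×10^13.
P = 1.61×10^30 W.

P ≈ 1.61×10^30 W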